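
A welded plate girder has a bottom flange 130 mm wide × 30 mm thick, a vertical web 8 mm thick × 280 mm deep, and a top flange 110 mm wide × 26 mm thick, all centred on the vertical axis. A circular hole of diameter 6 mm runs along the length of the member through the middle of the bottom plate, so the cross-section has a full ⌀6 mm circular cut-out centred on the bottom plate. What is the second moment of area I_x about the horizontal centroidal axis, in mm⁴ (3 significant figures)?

Break the section into simple shapes (no overlaps), measuring from the bottom-left corner of the bounding box.
Bottom plate: 130 × 30, A = 3 900 mm², y = 15 mm, Ī = 292 500 mm⁴.
Web plate: 8 × 280, A = 2 240 mm², y = 170 mm, Ī = 14 634 667 mm⁴.
Top plate: 110 × 26, A = 2 860 mm², y = 323 mm, Ī = 161 113 mm⁴.
Hole (subtracted): ⌀6, A = 28.274 mm², y = 15 mm, Ī = 63.617 mm⁴.
Centroid: ȳ = ΣA·y / ΣA = 151.88 mm.
Transfer each piece to the horizontal centroidal axis using Ī + A·d² with d = y − 151.88:
  bottom plate: d = -136.88 mm → contributes +73 367 017 mm⁴
  web plate: d = 18.117 mm → contributes +15 369 863 mm⁴
  top plate: d = 171.12 mm → contributes +83 904 495 mm⁴
  hole: d = -136.88 mm → contributes −529 841 mm⁴
Total I = 172 111 533 mm⁴.

I_x ≈ 1.72 × 10⁸ mm⁴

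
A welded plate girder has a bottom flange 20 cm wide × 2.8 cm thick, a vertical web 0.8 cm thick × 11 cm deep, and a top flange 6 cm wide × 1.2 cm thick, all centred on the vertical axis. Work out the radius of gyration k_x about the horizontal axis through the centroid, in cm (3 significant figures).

k_x ≈ 4.46 cm

Split into non-overlapping primitives; take the origin at the lower-left of the bounding box.
Bottom plate: 20 × 2.8, A = 56 cm², y = 1.4 cm, Ī = 36.587 cm⁴.
Web plate: 0.8 × 11, A = 8.8 cm², y = 8.3 cm, Ī = 88.733 cm⁴.
Top plate: 6 × 1.2, A = 7.2 cm², y = 14.4 cm, Ī = 0.864 cm⁴.
Centroid: ȳ = ΣA·y / ΣA = 3.5433 cm.
Transfer each piece to the horizontal axis through the centroid using Ī + A·d² with d = y − 3.5433:
  bottom plate: d = -2.1433 cm → contributes +293.84 cm⁴
  web plate: d = 4.7567 cm → contributes +287.84 cm⁴
  top plate: d = 10.857 cm → contributes +849.51 cm⁴
Total I = 1431.2 cm⁴.
Radius of gyration: k = √(I/A) = √(1431.2 / 72) = 4.4584 cm.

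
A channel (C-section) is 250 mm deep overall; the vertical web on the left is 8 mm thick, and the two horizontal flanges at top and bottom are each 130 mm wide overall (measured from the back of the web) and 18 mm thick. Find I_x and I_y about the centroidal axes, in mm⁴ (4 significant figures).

Decompose the section into non-overlapping parts with the origin at the bottom-left of its bounding rectangle.
Web: 8 × 250, A = 2 000 mm², y = 125 mm, Ī = 10 416 667 mm⁴.
Top flange (beyond web): 122 × 18, A = 2 196 mm², y = 241 mm, Ī = 59 292 mm⁴.
Bottom flange (beyond web): 122 × 18, A = 2 196 mm², y = 9 mm, Ī = 59 292 mm⁴.
By symmetry the centroid is at mid-height, ȳ = 125 mm.
Transfer each piece to the centroidal x-axis using Ī + A·d² with d = y − 125:
  web: d = 0 mm → contributes +10 416 667 mm⁴
  top flange (beyond web): d = 116 mm → contributes +29 608 668 mm⁴
  bottom flange (beyond web): d = -116 mm → contributes +29 608 668 mm⁴
Total I = 69 634 003 mm⁴.
For the y-axis: x̄ = 48.6621 mm.
Repeating about the centroidal y-axis gives I_y = 11 264 281 mm⁴.

I_x ≈ 6.963 × 10⁷ mm⁴, I_y ≈ 1.126 × 10⁷ mm⁴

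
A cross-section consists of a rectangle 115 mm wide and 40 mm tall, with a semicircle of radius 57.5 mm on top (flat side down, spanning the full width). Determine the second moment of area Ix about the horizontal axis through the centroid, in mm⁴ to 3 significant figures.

Ix ≈ 6.62 × 10⁶ mm⁴

Split into non-overlapping primitives; take the origin at the lower-left of the bounding box.
Rectangular body: 115 × 40, A = 4 600 mm², y = 20 mm, Ī = 613 333 mm⁴.
Semicircular cap: semicircle r = 57.5, A = 5193.4 mm², y = 64.404 mm, Ī = 1 199 785 mm⁴.
Centroid: ȳ = ΣA·y / ΣA = 43.547 mm.
Transfer each piece to the horizontal axis through the centroid using Ī + A·d² with d = y − 43.547:
  rectangular body: d = -23.547 mm → contributes +3 163 904 mm⁴
  semicircular cap: d = 20.857 mm → contributes +3 458 907 mm⁴
Total I = 6 622 811 mm⁴.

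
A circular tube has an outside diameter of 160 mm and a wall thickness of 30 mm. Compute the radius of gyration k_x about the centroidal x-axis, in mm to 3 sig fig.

k_x ≈ 47.2 mm

Treat the section as a set of non-overlapping primitives; coordinates are from the bounding-box lower-left.
Outer circle: ⌀160, A = 20 106 mm², y = 80 mm, Ī = 32 169 909 mm⁴.
Bore (subtracted): ⌀100, A = 7 854 mm², y = 80 mm, Ī = 4 908 739 mm⁴.
By symmetry the centroid is at mid-height, ȳ = 80 mm.
All pieces are centred on the centroidal x-axis, so I = ΣĪ (holes subtracted) = 27 261 170 mm⁴.
Radius of gyration: k = √(I/A) = √(27 261 170 / 12 252) = 47.17 mm.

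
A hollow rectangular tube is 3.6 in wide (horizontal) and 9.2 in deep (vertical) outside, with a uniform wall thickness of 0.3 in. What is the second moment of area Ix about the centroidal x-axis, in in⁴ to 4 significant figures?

Decompose the section into non-overlapping parts with the origin at the bottom-left of its bounding rectangle.
Outer rectangle: 3.6 × 9.2, A = 33.12 in², y = 4.6 in, Ī = 233.606 in⁴.
Inner void (subtracted): 3 × 8.6, A = 25.8 in², y = 4.6 in, Ī = 159.014 in⁴.
By symmetry the centroid is at mid-height, ȳ = 4.6 in.
All pieces are centred on the centroidal x-axis, so I = ΣĪ (holes subtracted) = 74.5924 in⁴.

Ix ≈ 74.59 in⁴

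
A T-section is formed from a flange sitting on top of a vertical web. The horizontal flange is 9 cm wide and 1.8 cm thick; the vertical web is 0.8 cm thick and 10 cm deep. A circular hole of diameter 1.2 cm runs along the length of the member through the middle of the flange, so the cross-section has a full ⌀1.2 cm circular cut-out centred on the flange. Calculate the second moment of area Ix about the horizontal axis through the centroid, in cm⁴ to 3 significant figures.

Treat the section as a set of non-overlapping primitives; coordinates are from the bounding-box lower-left.
Flange: 9 × 1.8, A = 16.2 cm², y = 10.9 cm, Ī = 4.374 cm⁴.
Web: 0.8 × 10, A = 8 cm², y = 5 cm, Ī = 66.667 cm⁴.
Hole (subtracted): ⌀1.2, A = 1.131 cm², y = 10.9 cm, Ī = 0.10179 cm⁴.
Centroid: ȳ = ΣA·y / ΣA = 8.854 cm.
Transfer each piece to the horizontal axis through the centroid using Ī + A·d² with d = y − 8.854:
  flange: d = 2.046 cm → contributes +72.191 cm⁴
  web: d = -3.854 cm → contributes +185.49 cm⁴
  hole: d = 2.046 cm → contributes −4.8363 cm⁴
Total I = 252.85 cm⁴.

Ix ≈ 253 cm⁴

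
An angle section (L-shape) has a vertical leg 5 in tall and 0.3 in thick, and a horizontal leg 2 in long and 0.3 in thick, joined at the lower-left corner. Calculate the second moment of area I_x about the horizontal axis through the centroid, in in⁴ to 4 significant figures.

Treat the section as a set of non-overlapping primitives; coordinates are from the bounding-box lower-left.
Vertical leg: 0.3 × 5, A = 1.5 in², y = 2.5 in, Ī = 3.125 in⁴.
Horizontal leg (remainder): 1.7 × 0.3, A = 0.51 in², y = 0.15 in, Ī = 0.003825 in⁴.
Centroid: ȳ = ΣA·y / ΣA = 1.90373 in.
Transfer each piece to the horizontal axis through the centroid using Ī + A·d² with d = y − 1.90373:
  vertical leg: d = 0.596269 in → contributes +3.6583 in⁴
  horizontal leg (remainder): d = -1.75373 in → contributes +1.57237 in⁴
Total I = 5.23067 in⁴.

I_x ≈ 5.231 in⁴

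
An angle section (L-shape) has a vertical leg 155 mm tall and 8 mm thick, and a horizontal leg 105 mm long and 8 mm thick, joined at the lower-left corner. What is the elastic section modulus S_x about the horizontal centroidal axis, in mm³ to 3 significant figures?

S_x ≈ 4.79 × 10⁴ mm³

Break the section into simple shapes (no overlaps), measuring from the bottom-left corner of the bounding box.
Vertical leg: 8 × 155, A = 1 240 mm², y = 77.5 mm, Ī = 2 482 583 mm⁴.
Horizontal leg (remainder): 97 × 8, A = 776 mm², y = 4 mm, Ī = 4138.7 mm⁴.
Centroid: ȳ = ΣA·y / ΣA = 49.208 mm.
Transfer each piece to the horizontal centroidal axis using Ī + A·d² with d = y − 49.208:
  vertical leg: d = 28.292 mm → contributes +3 475 102 mm⁴
  horizontal leg (remainder): d = -45.208 mm → contributes +1 590 122 mm⁴
Total I = 5 065 225 mm⁴.
Extreme fibre distance c = 105.79 mm; S = I/c = 47 879 mm³.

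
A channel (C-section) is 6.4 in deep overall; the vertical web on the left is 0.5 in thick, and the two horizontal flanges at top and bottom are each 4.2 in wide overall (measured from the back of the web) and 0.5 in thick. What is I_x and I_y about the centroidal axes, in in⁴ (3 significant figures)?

I_x ≈ 43.2 in⁴, I_y ≈ 11.9 in⁴

Decompose the section into non-overlapping parts with the origin at the bottom-left of its bounding rectangle.
Web: 0.5 × 6.4, A = 3.2 in², y = 3.2 in, Ī = 10.923 in⁴.
Top flange (beyond web): 3.7 × 0.5, A = 1.85 in², y = 6.15 in, Ī = 0.038542 in⁴.
Bottom flange (beyond web): 3.7 × 0.5, A = 1.85 in², y = 0.25 in, Ī = 0.038542 in⁴.
By symmetry the centroid is at mid-height, ȳ = 3.2 in.
Transfer each piece to the centroidal x-axis using Ī + A·d² with d = y − 3.2:
  web: d = 0 in → contributes +10.923 in⁴
  top flange (beyond web): d = 2.95 in → contributes +16.138 in⁴
  bottom flange (beyond web): d = -2.95 in → contributes +16.138 in⁴
Total I = 43.199 in⁴.
For the y-axis: x̄ = 1.3761 in.
Repeating about the centroidal y-axis gives I_y = 11.855 in⁴.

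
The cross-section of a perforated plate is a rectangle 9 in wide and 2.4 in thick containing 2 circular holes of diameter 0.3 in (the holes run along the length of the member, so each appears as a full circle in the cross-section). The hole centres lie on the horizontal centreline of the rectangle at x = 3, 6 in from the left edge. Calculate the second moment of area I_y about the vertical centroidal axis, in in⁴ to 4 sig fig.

Break the section into simple shapes (no overlaps), measuring from the bottom-left corner of the bounding box.
Plate: 9 × 2.4, A = 21.6 in², x = 4.5 in, Ī = 145.8 in⁴.
Hole 1 (subtracted): ⌀0.3, A = 0.0706858 in², x = 3 in, Ī = 0.000397608 in⁴.
Hole 2 (subtracted): ⌀0.3, A = 0.0706858 in², x = 6 in, Ī = 0.000397608 in⁴.
By symmetry the centroid is at mid-width, x̄ = 4.5 in.
Transfer each piece to the vertical centroidal axis using Ī + A·d² with d = x − 4.5:
  plate: d = 0 in → contributes +145.8 in⁴
  hole 1: d = -1.5 in → contributes −0.159441 in⁴
  hole 2: d = 1.5 in → contributes −0.159441 in⁴
Total I = 145.481 in⁴.

I_y ≈ 145.5 in⁴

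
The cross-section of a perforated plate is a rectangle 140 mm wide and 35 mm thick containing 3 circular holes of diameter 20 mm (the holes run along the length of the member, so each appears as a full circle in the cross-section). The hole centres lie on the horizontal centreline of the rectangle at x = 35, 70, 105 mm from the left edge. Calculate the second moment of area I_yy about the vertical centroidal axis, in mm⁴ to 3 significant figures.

I_yy ≈ 7.21 × 10⁶ mm⁴

Split into non-overlapping primitives; take the origin at the lower-left of the bounding box.
Plate: 140 × 35, A = 4 900 mm², x = 70 mm, Ī = 8 003 333 mm⁴.
Hole 1 (subtracted): ⌀20, A = 314.16 mm², x = 35 mm, Ī = 7 854 mm⁴.
Hole 2 (subtracted): ⌀20, A = 314.16 mm², x = 70 mm, Ī = 7 854 mm⁴.
Hole 3 (subtracted): ⌀20, A = 314.16 mm², x = 105 mm, Ī = 7 854 mm⁴.
By symmetry the centroid is at mid-width, x̄ = 70 mm.
Transfer each piece to the vertical centroidal axis using Ī + A·d² with d = x − 70:
  plate: d = 0 mm → contributes +8 003 333 mm⁴
  hole 1: d = -35 mm → contributes −392 699 mm⁴
  hole 2: d = 0 mm → contributes −7 854 mm⁴
  hole 3: d = 35 mm → contributes −392 699 mm⁴
Total I = 7 210 081 mm⁴.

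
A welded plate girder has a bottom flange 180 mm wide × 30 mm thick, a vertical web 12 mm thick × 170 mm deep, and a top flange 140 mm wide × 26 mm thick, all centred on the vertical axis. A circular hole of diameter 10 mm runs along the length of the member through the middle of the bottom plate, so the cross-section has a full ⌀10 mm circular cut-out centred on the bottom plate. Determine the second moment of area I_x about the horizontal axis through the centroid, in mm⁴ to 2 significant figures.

Split into non-overlapping primitives; take the origin at the lower-left of the bounding box.
Bottom plate: 180 × 30, A = 5 400 mm², y = 15 mm, Ī = 405 000 mm⁴.
Web plate: 12 × 170, A = 2 040 mm², y = 115 mm, Ī = 4 913 000 mm⁴.
Top plate: 140 × 26, A = 3 640 mm², y = 213 mm, Ī = 205 053 mm⁴.
Hole (subtracted): ⌀10, A = 78.54 mm², y = 15 mm, Ī = 490.9 mm⁴.
Centroid: ȳ = ΣA·y / ΣA = 99.05 mm.
Transfer each piece to the horizontal axis through the centroid using Ī + A·d² with d = y − 99.05:
  bottom plate: d = -84.05 mm → contributes +38 556 674 mm⁴
  web plate: d = 15.95 mm → contributes +5 431 702 mm⁴
  top plate: d = 113.9 mm → contributes +47 465 442 mm⁴
  hole: d = -84.05 mm → contributes −555 384 mm⁴
Total I = 90 898 433 mm⁴.

I_x ≈ 9.1 × 10⁷ mm⁴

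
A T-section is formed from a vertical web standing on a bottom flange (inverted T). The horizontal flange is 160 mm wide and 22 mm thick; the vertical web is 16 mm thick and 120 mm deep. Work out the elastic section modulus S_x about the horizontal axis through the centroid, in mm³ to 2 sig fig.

S_x ≈ 8.2 × 10⁴ mm³

Break the section into simple shapes (no overlaps), measuring from the bottom-left corner of the bounding box.
Flange: 160 × 22, A = 3 520 mm², y = 11 mm, Ī = 141 973 mm⁴.
Web: 16 × 120, A = 1 920 mm², y = 82 mm, Ī = 2 304 000 mm⁴.
Centroid: ȳ = ΣA·y / ΣA = 36.06 mm.
Transfer each piece to the horizontal axis through the centroid using Ī + A·d² with d = y − 36.06:
  flange: d = -25.06 mm → contributes +2 352 338 mm⁴
  web: d = 45.94 mm → contributes +6 356 336 mm⁴
Total I = 8 708 675 mm⁴.
Extreme fibre distance c = 105.9 mm; S = I/c = 82 203 mm³.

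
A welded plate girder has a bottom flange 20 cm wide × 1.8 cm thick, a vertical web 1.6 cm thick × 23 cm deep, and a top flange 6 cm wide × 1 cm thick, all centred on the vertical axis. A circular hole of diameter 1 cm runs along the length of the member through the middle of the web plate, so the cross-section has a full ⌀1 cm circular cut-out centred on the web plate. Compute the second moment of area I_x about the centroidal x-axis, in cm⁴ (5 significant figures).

I_x ≈ 6235.0 cm⁴

Decompose the section into non-overlapping parts with the origin at the bottom-left of its bounding rectangle.
Bottom plate: 20 × 1.8, A = 36 cm², y = 0.9 cm, Ī = 9.72 cm⁴.
Web plate: 1.6 × 23, A = 36.8 cm², y = 13.3 cm, Ī = 1622.267 cm⁴.
Top plate: 6 × 1, A = 6 cm², y = 25.3 cm, Ī = 0.5 cm⁴.
Hole (subtracted): ⌀1, A = 0.7853982 cm², y = 13.3 cm, Ī = 0.04908739 cm⁴.
Centroid: ȳ = ΣA·y / ΣA = 8.500898 cm.
Transfer each piece to the centroidal x-axis using Ī + A·d² with d = y − 8.500898:
  bottom plate: d = -7.600898 cm → contributes +2089.572 cm⁴
  web plate: d = 4.799102 cm → contributes +2469.821 cm⁴
  top plate: d = 16.7991 cm → contributes +1693.759 cm⁴
  hole: d = 4.799102 cm → contributes −18.13789 cm⁴
Total I = 6235.014 cm⁴.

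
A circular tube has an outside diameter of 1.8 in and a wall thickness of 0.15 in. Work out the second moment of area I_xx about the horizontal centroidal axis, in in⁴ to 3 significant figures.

Split into non-overlapping primitives; take the origin at the lower-left of the bounding box.
Outer circle: ⌀1.8, A = 2.5447 in², y = 0.9 in, Ī = 0.5153 in⁴.
Bore (subtracted): ⌀1.5, A = 1.7671 in², y = 0.9 in, Ī = 0.2485 in⁴.
By symmetry the centroid is at mid-height, ȳ = 0.9 in.
All pieces are centred on the horizontal centroidal axis, so I = ΣĪ (holes subtracted) = 0.26679 in⁴.

I_xx ≈ 0.267 in⁴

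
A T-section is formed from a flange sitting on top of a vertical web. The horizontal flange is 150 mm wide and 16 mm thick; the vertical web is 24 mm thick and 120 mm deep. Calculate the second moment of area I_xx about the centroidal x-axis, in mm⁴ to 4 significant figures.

Decompose the section into non-overlapping parts with the origin at the bottom-left of its bounding rectangle.
Flange: 150 × 16, A = 2 400 mm², y = 128 mm, Ī = 51 200 mm⁴.
Web: 24 × 120, A = 2 880 mm², y = 60 mm, Ī = 3 456 000 mm⁴.
Centroid: ȳ = ΣA·y / ΣA = 90.9091 mm.
Transfer each piece to the centroidal x-axis using Ī + A·d² with d = y − 90.9091:
  flange: d = 37.0909 mm → contributes +3 352 965 mm⁴
  web: d = -30.9091 mm → contributes +6 207 471 mm⁴
Total I = 9 560 436 mm⁴.

I_xx ≈ 9.560 × 10⁶ mm⁴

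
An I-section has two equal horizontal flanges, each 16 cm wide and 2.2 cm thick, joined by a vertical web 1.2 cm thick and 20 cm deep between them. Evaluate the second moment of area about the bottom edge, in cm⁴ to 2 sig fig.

Decompose the section into non-overlapping parts with the origin at the bottom-left of its bounding rectangle.
Bottom flange: 16 × 2.2, A = 35.2 cm², y = 1.1 cm, Ī = 14.2 cm⁴.
Web: 1.2 × 20, A = 24 cm², y = 12.2 cm, Ī = 800 cm⁴.
Top flange: 16 × 2.2, A = 35.2 cm², y = 23.3 cm, Ī = 14.2 cm⁴.
Transfer each piece to the bottom edge using Ī + A·d² with d = y − 0:
  bottom flange: d = 1.1 cm → contributes +56.79 cm⁴
  web: d = 12.2 cm → contributes +4 372 cm⁴
  top flange: d = 23.3 cm → contributes +19 124 cm⁴
Total I = 23 553 cm⁴.

I_base ≈ 2.4 × 10⁴ cm⁴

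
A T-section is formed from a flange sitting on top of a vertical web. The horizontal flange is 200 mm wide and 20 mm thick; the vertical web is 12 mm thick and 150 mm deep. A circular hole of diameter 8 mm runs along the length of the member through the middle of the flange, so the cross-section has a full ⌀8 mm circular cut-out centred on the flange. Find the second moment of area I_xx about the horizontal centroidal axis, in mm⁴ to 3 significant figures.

I_xx ≈ 1.24 × 10⁷ mm⁴

Treat the section as a set of non-overlapping primitives; coordinates are from the bounding-box lower-left.
Flange: 200 × 20, A = 4 000 mm², y = 160 mm, Ī = 133 333 mm⁴.
Web: 12 × 150, A = 1 800 mm², y = 75 mm, Ī = 3 375 000 mm⁴.
Hole (subtracted): ⌀8, A = 50.265 mm², y = 160 mm, Ī = 201.06 mm⁴.
Centroid: ȳ = ΣA·y / ΣA = 133.39 mm.
Transfer each piece to the horizontal centroidal axis using Ī + A·d² with d = y − 133.39:
  flange: d = 26.61 mm → contributes +2 965 686 mm⁴
  web: d = -58.39 mm → contributes +9 511 922 mm⁴
  hole: d = 26.61 mm → contributes −35 793 mm⁴
Total I = 12 441 814 mm⁴.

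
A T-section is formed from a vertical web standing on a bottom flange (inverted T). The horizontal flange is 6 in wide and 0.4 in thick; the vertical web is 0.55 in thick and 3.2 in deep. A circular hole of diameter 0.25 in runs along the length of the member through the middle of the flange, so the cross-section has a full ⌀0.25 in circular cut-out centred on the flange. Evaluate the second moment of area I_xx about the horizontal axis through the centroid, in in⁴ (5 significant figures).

I_xx ≈ 4.7947 in⁴

Break the section into simple shapes (no overlaps), measuring from the bottom-left corner of the bounding box.
Flange: 6 × 0.4, A = 2.4 in², y = 0.2 in, Ī = 0.032 in⁴.
Web: 0.55 × 3.2, A = 1.76 in², y = 2 in, Ī = 1.501867 in⁴.
Hole (subtracted): ⌀0.25, A = 0.04908739 in², y = 0.2 in, Ī = 0.0001917476 in⁴.
Centroid: ȳ = ΣA·y / ΣA = 0.9706318 in.
Transfer each piece to the horizontal axis through the centroid using Ī + A·d² with d = y − 0.9706318:
  flange: d = -0.7706318 in → contributes +1.457296 in⁴
  web: d = 1.029368 in → contributes +3.366761 in⁴
  hole: d = -0.7706318 in → contributes −0.02934344 in⁴
Total I = 4.794713 in⁴.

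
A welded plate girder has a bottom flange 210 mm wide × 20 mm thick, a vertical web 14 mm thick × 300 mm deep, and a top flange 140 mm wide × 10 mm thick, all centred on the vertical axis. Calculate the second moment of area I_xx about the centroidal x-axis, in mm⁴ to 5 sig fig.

I_xx ≈ 1.5168 × 10⁸ mm⁴

Treat the section as a set of non-overlapping primitives; coordinates are from the bounding-box lower-left.
Bottom plate: 210 × 20, A = 4 200 mm², y = 10 mm, Ī = 140 000 mm⁴.
Web plate: 14 × 300, A = 4 200 mm², y = 170 mm, Ī = 31 500 000 mm⁴.
Top plate: 140 × 10, A = 1 400 mm², y = 325 mm, Ī = 11666.67 mm⁴.
Centroid: ȳ = ΣA·y / ΣA = 123.5714 mm.
Transfer each piece to the centroidal x-axis using Ī + A·d² with d = y − 123.5714:
  bottom plate: d = -113.5714 mm → contributes +54 313 571 mm⁴
  web plate: d = 46.42857 mm → contributes +40 553 571 mm⁴
  top plate: d = 201.4286 mm → contributes +56 814 524 mm⁴
Total I = 151 681 667 mm⁴.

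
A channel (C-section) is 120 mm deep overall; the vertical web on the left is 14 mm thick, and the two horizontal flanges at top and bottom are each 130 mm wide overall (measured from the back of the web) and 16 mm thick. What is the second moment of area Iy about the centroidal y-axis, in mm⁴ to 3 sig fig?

Iy ≈ 9.08 × 10⁶ mm⁴

Decompose the section into non-overlapping parts with the origin at the bottom-left of its bounding rectangle.
Web: 14 × 120, A = 1 680 mm², x = 7 mm, Ī = 27 440 mm⁴.
Top flange (beyond web): 116 × 16, A = 1 856 mm², x = 72 mm, Ī = 2 081 195 mm⁴.
Bottom flange (beyond web): 116 × 16, A = 1 856 mm², x = 72 mm, Ī = 2 081 195 mm⁴.
Centroid: x̄ = ΣA·x / ΣA = 51.748 mm.
Transfer each piece to the centroidal y-axis using Ī + A·d² with d = x − 51.748:
  web: d = -44.748 mm → contributes +3 391 410 mm⁴
  top flange (beyond web): d = 20.252 mm → contributes +2 842 438 mm⁴
  bottom flange (beyond web): d = 20.252 mm → contributes +2 842 438 mm⁴
Total I = 9 076 286 mm⁴.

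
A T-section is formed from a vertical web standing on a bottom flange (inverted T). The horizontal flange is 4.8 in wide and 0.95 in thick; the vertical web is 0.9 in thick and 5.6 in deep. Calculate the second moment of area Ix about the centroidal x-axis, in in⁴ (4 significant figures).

Ix ≈ 39.19 in⁴

Decompose the section into non-overlapping parts with the origin at the bottom-left of its bounding rectangle.
Flange: 4.8 × 0.95, A = 4.56 in², y = 0.475 in, Ī = 0.34295 in⁴.
Web: 0.9 × 5.6, A = 5.04 in², y = 3.75 in, Ī = 13.1712 in⁴.
Centroid: ȳ = ΣA·y / ΣA = 2.19438 in.
Transfer each piece to the centroidal x-axis using Ī + A·d² with d = y − 2.19438:
  flange: d = -1.71938 in → contributes +13.8235 in⁴
  web: d = 1.55563 in → contributes +25.3678 in⁴
Total I = 39.1913 in⁴.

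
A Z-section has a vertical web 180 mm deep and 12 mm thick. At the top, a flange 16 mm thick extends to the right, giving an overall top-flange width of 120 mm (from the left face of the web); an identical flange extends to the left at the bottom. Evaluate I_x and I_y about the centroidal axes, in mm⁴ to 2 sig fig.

I_x ≈ 2.9 × 10⁷ mm⁴, I_y ≈ 1.6 × 10⁷ mm⁴

Decompose the section into non-overlapping parts with the origin at the bottom-left of its bounding rectangle.
Web: 12 × 180, A = 2 160 mm², y = 90 mm, Ī = 5 832 000 mm⁴.
Top flange (beyond web): 108 × 16, A = 1 728 mm², y = 172 mm, Ī = 36 864 mm⁴.
Bottom flange (beyond web): 108 × 16, A = 1 728 mm², y = 8 mm, Ī = 36 864 mm⁴.
Centroid: ȳ = ΣA·y / ΣA = 90 mm.
Transfer each piece to the centroidal x-axis using Ī + A·d² with d = y − 90:
  web: d = 0 mm → contributes +5 832 000 mm⁴
  top flange (beyond web): d = 82 mm → contributes +11 655 936 mm⁴
  bottom flange (beyond web): d = -82 mm → contributes +11 655 936 mm⁴
Total I = 29 143 872 mm⁴.
For the y-axis: x̄ = 114 mm.
Repeating about the centroidal y-axis gives I_y = 15 826 752 mm⁴.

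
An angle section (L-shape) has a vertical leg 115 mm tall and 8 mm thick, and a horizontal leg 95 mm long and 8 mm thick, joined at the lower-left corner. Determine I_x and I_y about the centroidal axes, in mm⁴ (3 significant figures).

Split into non-overlapping primitives; take the origin at the lower-left of the bounding box.
Vertical leg: 8 × 115, A = 920 mm², y = 57.5 mm, Ī = 1 013 917 mm⁴.
Horizontal leg (remainder): 87 × 8, A = 696 mm², y = 4 mm, Ī = 3 712 mm⁴.
Centroid: ȳ = ΣA·y / ΣA = 34.458 mm.
Transfer each piece to the centroidal x-axis using Ī + A·d² with d = y − 34.458:
  vertical leg: d = 23.042 mm → contributes +1 502 379 mm⁴
  horizontal leg (remainder): d = -30.458 mm → contributes +649 381 mm⁴
Total I = 2 151 760 mm⁴.
For the y-axis: x̄ = 24.458 mm.
Repeating about the centroidal y-axis gives I_y = 1 337 920 mm⁴.

I_x ≈ 2.15 × 10⁶ mm⁴, I_y ≈ 1.34 × 10⁶ mm⁴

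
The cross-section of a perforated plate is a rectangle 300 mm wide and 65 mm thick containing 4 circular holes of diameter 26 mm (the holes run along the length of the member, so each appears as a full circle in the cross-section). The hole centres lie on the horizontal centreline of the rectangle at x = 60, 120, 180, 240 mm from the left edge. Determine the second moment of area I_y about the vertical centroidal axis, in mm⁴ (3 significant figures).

I_y ≈ 1.37 × 10⁸ mm⁴

Break the section into simple shapes (no overlaps), measuring from the bottom-left corner of the bounding box.
Plate: 300 × 65, A = 19 500 mm², x = 150 mm, Ī = 146 250 000 mm⁴.
Hole 1 (subtracted): ⌀26, A = 530.93 mm², x = 60 mm, Ī = 22 432 mm⁴.
Hole 2 (subtracted): ⌀26, A = 530.93 mm², x = 120 mm, Ī = 22 432 mm⁴.
Hole 3 (subtracted): ⌀26, A = 530.93 mm², x = 180 mm, Ī = 22 432 mm⁴.
Hole 4 (subtracted): ⌀26, A = 530.93 mm², x = 240 mm, Ī = 22 432 mm⁴.
By symmetry the centroid is at mid-width, x̄ = 150 mm.
Transfer each piece to the vertical centroidal axis using Ī + A·d² with d = x − 150:
  plate: d = 0 mm → contributes +146 250 000 mm⁴
  hole 1: d = -90 mm → contributes −4 322 958 mm⁴
  hole 2: d = -30 mm → contributes −500 268 mm⁴
  hole 3: d = 30 mm → contributes −500 268 mm⁴
  hole 4: d = 90 mm → contributes −4 322 958 mm⁴
Total I = 136 603 548 mm⁴.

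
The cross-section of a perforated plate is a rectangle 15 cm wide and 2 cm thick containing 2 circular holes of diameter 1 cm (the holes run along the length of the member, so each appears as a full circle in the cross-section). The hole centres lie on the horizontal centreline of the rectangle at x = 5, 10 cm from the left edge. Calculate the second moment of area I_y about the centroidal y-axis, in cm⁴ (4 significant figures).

Split into non-overlapping primitives; take the origin at the lower-left of the bounding box.
Plate: 15 × 2, A = 30 cm², x = 7.5 cm, Ī = 562.5 cm⁴.
Hole 1 (subtracted): ⌀1, A = 0.785398 cm², x = 5 cm, Ī = 0.0490874 cm⁴.
Hole 2 (subtracted): ⌀1, A = 0.785398 cm², x = 10 cm, Ī = 0.0490874 cm⁴.
By symmetry the centroid is at mid-width, x̄ = 7.5 cm.
Transfer each piece to the centroidal y-axis using Ī + A·d² with d = x − 7.5:
  plate: d = 0 cm → contributes +562.5 cm⁴
  hole 1: d = -2.5 cm → contributes −4.95783 cm⁴
  hole 2: d = 2.5 cm → contributes −4.95783 cm⁴
Total I = 552.584 cm⁴.

I_y ≈ 552.6 cm⁴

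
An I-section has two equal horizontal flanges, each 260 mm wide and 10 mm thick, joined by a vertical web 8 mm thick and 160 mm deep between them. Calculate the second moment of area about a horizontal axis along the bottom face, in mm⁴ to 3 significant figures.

I_base ≈ 9.28 × 10⁷ mm⁴

Break the section into simple shapes (no overlaps), measuring from the bottom-left corner of the bounding box.
Bottom flange: 260 × 10, A = 2 600 mm², y = 5 mm, Ī = 21 667 mm⁴.
Web: 8 × 160, A = 1 280 mm², y = 90 mm, Ī = 2 730 667 mm⁴.
Top flange: 260 × 10, A = 2 600 mm², y = 175 mm, Ī = 21 667 mm⁴.
Transfer each piece to a horizontal axis along the bottom face using Ī + A·d² with d = y − 0:
  bottom flange: d = 5 mm → contributes +86 667 mm⁴
  web: d = 90 mm → contributes +13 098 667 mm⁴
  top flange: d = 175 mm → contributes +79 646 667 mm⁴
Total I = 92 832 000 mm⁴.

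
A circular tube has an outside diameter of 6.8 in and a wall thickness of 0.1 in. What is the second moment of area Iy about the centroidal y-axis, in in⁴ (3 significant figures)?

Decompose the section into non-overlapping parts with the origin at the bottom-left of its bounding rectangle.
Outer circle: ⌀6.8, A = 36.317 in², x = 3.4 in, Ī = 104.96 in⁴.
Bore (subtracted): ⌀6.6, A = 34.212 in², x = 3.4 in, Ī = 93.142 in⁴.
By symmetry the centroid is at mid-width, x̄ = 3.4 in.
All pieces are centred on the centroidal y-axis, so I = ΣĪ (holes subtracted) = 11.814 in⁴.

Iy ≈ 11.8 in⁴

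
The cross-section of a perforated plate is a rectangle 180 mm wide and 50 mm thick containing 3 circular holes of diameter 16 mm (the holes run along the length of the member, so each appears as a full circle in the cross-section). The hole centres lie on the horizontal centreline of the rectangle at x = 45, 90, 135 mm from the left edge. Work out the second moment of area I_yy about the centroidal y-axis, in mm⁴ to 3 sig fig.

I_yy ≈ 2.35 × 10⁷ mm⁴

Treat the section as a set of non-overlapping primitives; coordinates are from the bounding-box lower-left.
Plate: 180 × 50, A = 9 000 mm², x = 90 mm, Ī = 24 300 000 mm⁴.
Hole 1 (subtracted): ⌀16, A = 201.06 mm², x = 45 mm, Ī = 3 217 mm⁴.
Hole 2 (subtracted): ⌀16, A = 201.06 mm², x = 90 mm, Ī = 3 217 mm⁴.
Hole 3 (subtracted): ⌀16, A = 201.06 mm², x = 135 mm, Ī = 3 217 mm⁴.
By symmetry the centroid is at mid-width, x̄ = 90 mm.
Transfer each piece to the centroidal y-axis using Ī + A·d² with d = x − 90:
  plate: d = 0 mm → contributes +24 300 000 mm⁴
  hole 1: d = -45 mm → contributes −410 367 mm⁴
  hole 2: d = 0 mm → contributes −3 217 mm⁴
  hole 3: d = 45 mm → contributes −410 367 mm⁴
Total I = 23 476 048 mm⁴.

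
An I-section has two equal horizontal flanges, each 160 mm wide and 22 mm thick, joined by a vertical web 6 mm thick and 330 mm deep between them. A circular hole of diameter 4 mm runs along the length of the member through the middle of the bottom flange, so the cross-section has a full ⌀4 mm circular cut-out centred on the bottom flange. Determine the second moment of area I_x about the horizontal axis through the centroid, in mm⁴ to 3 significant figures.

I_x ≈ 2.36 × 10⁸ mm⁴

Break the section into simple shapes (no overlaps), measuring from the bottom-left corner of the bounding box.
Bottom flange: 160 × 22, A = 3 520 mm², y = 11 mm, Ī = 141 973 mm⁴.
Web: 6 × 330, A = 1 980 mm², y = 187 mm, Ī = 17 968 500 mm⁴.
Top flange: 160 × 22, A = 3 520 mm², y = 363 mm, Ī = 141 973 mm⁴.
Hole (subtracted): ⌀4, A = 12.566 mm², y = 11 mm, Ī = 12.566 mm⁴.
Centroid: ȳ = ΣA·y / ΣA = 187.25 mm.
Transfer each piece to the horizontal axis through the centroid using Ī + A·d² with d = y − 187.25:
  bottom flange: d = -176.25 mm → contributes +109 481 939 mm⁴
  web: d = -0.24554 mm → contributes +17 968 619 mm⁴
  top flange: d = 175.75 mm → contributes +108 873 472 mm⁴
  hole: d = -176.25 mm → contributes −390 355 mm⁴
Total I = 235 933 675 mm⁴.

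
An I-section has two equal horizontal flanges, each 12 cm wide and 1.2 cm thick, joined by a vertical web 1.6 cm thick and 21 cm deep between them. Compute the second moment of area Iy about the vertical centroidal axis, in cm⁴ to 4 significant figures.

Iy ≈ 352.8 cm⁴

Break the section into simple shapes (no overlaps), measuring from the bottom-left corner of the bounding box.
Bottom flange: 12 × 1.2, A = 14.4 cm², x = 6 cm, Ī = 172.8 cm⁴.
Web: 1.6 × 21, A = 33.6 cm², x = 6 cm, Ī = 7.168 cm⁴.
Top flange: 12 × 1.2, A = 14.4 cm², x = 6 cm, Ī = 172.8 cm⁴.
By symmetry the centroid is at mid-width, x̄ = 6 cm.
All pieces are centred on the vertical centroidal axis, so I = ΣĪ = 352.768 cm⁴.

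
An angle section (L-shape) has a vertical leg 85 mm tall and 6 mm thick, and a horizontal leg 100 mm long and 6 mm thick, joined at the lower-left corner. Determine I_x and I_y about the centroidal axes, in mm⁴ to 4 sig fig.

I_x ≈ 7.266 × 10⁵ mm⁴, I_y ≈ 1.086 × 10⁶ mm⁴

Break the section into simple shapes (no overlaps), measuring from the bottom-left corner of the bounding box.
Vertical leg: 6 × 85, A = 510 mm², y = 42.5 mm, Ī = 307 063 mm⁴.
Horizontal leg (remainder): 94 × 6, A = 564 mm², y = 3 mm, Ī = 1 692 mm⁴.
Centroid: ȳ = ΣA·y / ΣA = 21.757 mm.
Transfer each piece to the centroidal x-axis using Ī + A·d² with d = y − 21.757:
  vertical leg: d = 20.743 mm → contributes +526 502 mm⁴
  horizontal leg (remainder): d = -18.757 mm → contributes +200 121 mm⁴
Total I = 726 623 mm⁴.
For the y-axis: x̄ = 29.257 mm.
Repeating about the centroidal y-axis gives I_y = 1 086 375 mm⁴.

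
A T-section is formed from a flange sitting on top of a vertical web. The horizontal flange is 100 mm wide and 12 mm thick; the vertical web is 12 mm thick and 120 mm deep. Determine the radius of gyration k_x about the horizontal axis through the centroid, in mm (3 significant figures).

Decompose the section into non-overlapping parts with the origin at the bottom-left of its bounding rectangle.
Flange: 100 × 12, A = 1 200 mm², y = 126 mm, Ī = 14 400 mm⁴.
Web: 12 × 120, A = 1 440 mm², y = 60 mm, Ī = 1 728 000 mm⁴.
Centroid: ȳ = ΣA·y / ΣA = 90 mm.
Transfer each piece to the horizontal axis through the centroid using Ī + A·d² with d = y − 90:
  flange: d = 36 mm → contributes +1 569 600 mm⁴
  web: d = -30 mm → contributes +3 024 000 mm⁴
Total I = 4 593 600 mm⁴.
Radius of gyration: k = √(I/A) = √(4 593 600 / 2 640) = 41.713 mm.

k_x ≈ 41.7 mm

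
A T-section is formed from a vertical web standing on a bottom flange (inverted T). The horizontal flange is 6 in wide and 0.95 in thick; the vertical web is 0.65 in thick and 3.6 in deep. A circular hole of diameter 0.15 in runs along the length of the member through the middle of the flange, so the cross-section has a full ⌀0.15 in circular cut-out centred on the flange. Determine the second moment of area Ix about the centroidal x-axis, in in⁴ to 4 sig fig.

Ix ≈ 11.53 in⁴

Decompose the section into non-overlapping parts with the origin at the bottom-left of its bounding rectangle.
Flange: 6 × 0.95, A = 5.7 in², y = 0.475 in, Ī = 0.428688 in⁴.
Web: 0.65 × 3.6, A = 2.34 in², y = 2.75 in, Ī = 2.5272 in⁴.
Hole (subtracted): ⌀0.15, A = 0.0176715 in², y = 0.475 in, Ī = 0.0000248505 in⁴.
Centroid: ȳ = ΣA·y / ΣA = 1.13859 in.
Transfer each piece to the centroidal x-axis using Ī + A·d² with d = y − 1.13859:
  flange: d = -0.663585 in → contributes +2.93866 in⁴
  web: d = 1.61141 in → contributes +8.60338 in⁴
  hole: d = -0.663585 in → contributes −0.0078064 in⁴
Total I = 11.5342 in⁴.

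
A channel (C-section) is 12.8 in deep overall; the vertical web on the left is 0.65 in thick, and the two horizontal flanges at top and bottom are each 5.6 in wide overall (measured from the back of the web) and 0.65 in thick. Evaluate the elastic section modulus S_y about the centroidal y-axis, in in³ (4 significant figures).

S_y ≈ 10.33 in³

Treat the section as a set of non-overlapping primitives; coordinates are from the bounding-box lower-left.
Web: 0.65 × 12.8, A = 8.32 in², x = 0.325 in, Ī = 0.292933 in⁴.
Top flange (beyond web): 4.95 × 0.65, A = 3.2175 in², x = 3.125 in, Ī = 6.56973 in⁴.
Bottom flange (beyond web): 4.95 × 0.65, A = 3.2175 in², x = 3.125 in, Ī = 6.56973 in⁴.
Centroid: x̄ = ΣA·x / ΣA = 1.54615 in.
Transfer each piece to the centroidal y-axis using Ī + A·d² with d = x − 1.54615:
  web: d = -1.22115 in → contributes +12.6997 in⁴
  top flange (beyond web): d = 1.57885 in → contributes +14.5903 in⁴
  bottom flange (beyond web): d = 1.57885 in → contributes +14.5903 in⁴
Total I = 41.8802 in⁴.
Extreme fibre distance c = 4.05385 in; S = I/c = 10.331 in³.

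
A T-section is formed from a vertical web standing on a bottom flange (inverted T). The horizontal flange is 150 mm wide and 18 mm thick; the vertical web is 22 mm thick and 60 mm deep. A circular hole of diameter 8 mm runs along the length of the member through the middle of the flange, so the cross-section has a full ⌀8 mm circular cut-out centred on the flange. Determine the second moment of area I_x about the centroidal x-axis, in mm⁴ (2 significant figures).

I_x ≈ 1.8 × 10⁶ mm⁴

Split into non-overlapping primitives; take the origin at the lower-left of the bounding box.
Flange: 150 × 18, A = 2 700 mm², y = 9 mm, Ī = 72 900 mm⁴.
Web: 22 × 60, A = 1 320 mm², y = 48 mm, Ī = 396 000 mm⁴.
Hole (subtracted): ⌀8, A = 50.27 mm², y = 9 mm, Ī = 201.1 mm⁴.
Centroid: ȳ = ΣA·y / ΣA = 21.97 mm.
Transfer each piece to the centroidal x-axis using Ī + A·d² with d = y − 21.97:
  flange: d = -12.97 mm → contributes +526 965 mm⁴
  web: d = 26.03 mm → contributes +1 290 509 mm⁴
  hole: d = -12.97 mm → contributes −8 654 mm⁴
Total I = 1 808 820 mm⁴.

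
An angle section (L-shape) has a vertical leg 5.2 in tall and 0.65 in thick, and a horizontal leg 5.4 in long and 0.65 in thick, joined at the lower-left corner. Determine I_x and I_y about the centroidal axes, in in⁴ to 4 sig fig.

I_x ≈ 16.08 in⁴, I_y ≈ 17.69 in⁴

Treat the section as a set of non-overlapping primitives; coordinates are from the bounding-box lower-left.
Vertical leg: 0.65 × 5.2, A = 3.38 in², y = 2.6 in, Ī = 7.61627 in⁴.
Horizontal leg (remainder): 4.75 × 0.65, A = 3.0875 in², y = 0.325 in, Ī = 0.108706 in⁴.
Centroid: ȳ = ΣA·y / ΣA = 1.51394 in.
Transfer each piece to the centroidal x-axis using Ī + A·d² with d = y − 1.51394:
  vertical leg: d = 1.08606 in → contributes +11.603 in⁴
  horizontal leg (remainder): d = -1.18894 in → contributes +4.47316 in⁴
Total I = 16.0762 in⁴.
For the y-axis: x̄ = 1.61394 in.
Repeating about the centroidal y-axis gives I_y = 17.6871 in⁴.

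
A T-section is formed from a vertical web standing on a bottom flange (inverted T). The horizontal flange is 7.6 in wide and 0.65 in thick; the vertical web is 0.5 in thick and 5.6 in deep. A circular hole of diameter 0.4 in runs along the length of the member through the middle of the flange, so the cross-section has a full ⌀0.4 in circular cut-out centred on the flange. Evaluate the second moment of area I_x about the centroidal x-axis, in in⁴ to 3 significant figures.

Treat the section as a set of non-overlapping primitives; coordinates are from the bounding-box lower-left.
Flange: 7.6 × 0.65, A = 4.94 in², y = 0.325 in, Ī = 0.17393 in⁴.
Web: 0.5 × 5.6, A = 2.8 in², y = 3.45 in, Ī = 7.3173 in⁴.
Hole (subtracted): ⌀0.4, A = 0.12566 in², y = 0.325 in, Ī = 0.0012566 in⁴.
Centroid: ȳ = ΣA·y / ΣA = 1.4741 in.
Transfer each piece to the centroidal x-axis using Ī + A·d² with d = y − 1.4741:
  flange: d = -1.1491 in → contributes +6.6974 in⁴
  web: d = 1.9759 in → contributes +18.249 in⁴
  hole: d = -1.1491 in → contributes −0.1672 in⁴
Total I = 24.779 in⁴.

I_x ≈ 24.8 in⁴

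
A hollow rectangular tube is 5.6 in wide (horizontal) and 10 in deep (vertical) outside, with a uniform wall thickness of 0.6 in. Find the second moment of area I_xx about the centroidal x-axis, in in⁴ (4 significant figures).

I_xx ≈ 216.8 in⁴

Split into non-overlapping primitives; take the origin at the lower-left of the bounding box.
Outer rectangle: 5.6 × 10, A = 56 in², y = 5 in, Ī = 466.667 in⁴.
Inner void (subtracted): 4.4 × 8.8, A = 38.72 in², y = 5 in, Ī = 249.873 in⁴.
By symmetry the centroid is at mid-height, ȳ = 5 in.
All pieces are centred on the centroidal x-axis, so I = ΣĪ (holes subtracted) = 216.794 in⁴.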